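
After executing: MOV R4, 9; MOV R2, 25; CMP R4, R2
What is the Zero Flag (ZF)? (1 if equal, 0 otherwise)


Register state trace:
  MOV R4, 9  → R4 = 9
  MOV R2, 25  → R2 = 25
  CMP R4, R2  → computes 9 - 25 = -16
  Result is nonzero, so values are not equal
ZF = 0

0


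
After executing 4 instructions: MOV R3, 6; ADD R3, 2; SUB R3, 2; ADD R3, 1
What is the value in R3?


Register state trace:
  MOV R3, 6  → R3 = 6
  ADD R3, 2  → R3 = 6 + 2 = 8
  SUB R3, 2  → R3 = 8 - 2 = 6
  ADD R3, 1  → R3 = 6 + 1 = 7
Final: R3 = 7

7


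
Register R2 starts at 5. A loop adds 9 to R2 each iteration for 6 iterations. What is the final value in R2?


Starting value: R2 = 5
  Iter 1: R2 = 5 + 9 = 14
  Iter 2: R2 = 14 + 9 = 23
  Iter 3: R2 = 23 + 9 = 32
  Iter 4: R2 = 32 + 9 = 41
  Iter 5: R2 = 41 + 9 = 50
  Iter 6: R2 = 50 + 9 = 59
Final: R2 = 59

59


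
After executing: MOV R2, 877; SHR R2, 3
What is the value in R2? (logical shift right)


Register state trace:
  MOV R2, 877  → R2 = 877
  SHR R2, 3  → R2 = 877 >> 3 = 877 // 2^3 = 109
Final: R2 = 109

109


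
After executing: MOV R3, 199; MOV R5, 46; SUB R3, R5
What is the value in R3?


Register state trace:
  MOV R3, 199  → R3 = 199
  MOV R5, 46  → R5 = 46
  SUB R3, R5  → R3 = 199 - 46 = 153
Final: R3 = 153

153


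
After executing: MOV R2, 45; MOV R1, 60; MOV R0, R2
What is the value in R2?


Register state trace:
  MOV R2, 45  → R2 = 45
  MOV R1, 60  → R1 = 60
  MOV R0, R2  → R0 = 45
Final: R2 = 45

45


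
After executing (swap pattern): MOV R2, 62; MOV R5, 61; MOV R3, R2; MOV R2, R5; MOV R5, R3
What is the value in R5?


Register state trace (swap pattern):
  MOV R2, 62  → R2 = 62
  MOV R5, 61  → R5 = 61
  MOV R3, R2  → R3 = 62  (save R2)
  MOV R2, R5  → R2 = 61  (R2 gets R5's value)
  MOV R5, R3  → R5 = 62  (R5 gets saved value)
Final: R5 = 62

62


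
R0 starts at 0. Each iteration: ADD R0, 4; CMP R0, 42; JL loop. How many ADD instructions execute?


Loop trace (R0 starts at 0, target 42, step 4):
  ADD #1: R0 = 0 + 4 = 4  → 4 < 42, loop
  ADD #2: R0 = 4 + 4 = 8  → 8 < 42, loop
  ADD #3: R0 = 8 + 4 = 12  → 12 < 42, loop
  ADD #4: R0 = 12 + 4 = 16  → 16 < 42, loop
  ADD #5: R0 = 16 + 4 = 20  → 20 < 42, loop
  ADD #6: R0 = 20 + 4 = 24  → 24 < 42, loop
  ADD #7: R0 = 24 + 4 = 28  → 28 < 42, loop
  ADD #8: R0 = 28 + 4 = 32  → 32 < 42, loop
  ADD #9: R0 = 32 + 4 = 36  → 36 < 42, loop
  ADD #10: R0 = 36 + 4 = 40  → 40 < 42, loop
  ADD #11: R0 = 40 + 4 = 44  → 44 >= 42, exit
Total ADD instructions: 11

11


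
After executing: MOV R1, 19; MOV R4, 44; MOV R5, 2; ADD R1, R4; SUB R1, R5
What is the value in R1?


Register state trace:
  MOV R1, 19  → R1 = 19
  MOV R4, 44  → R4 = 44
  MOV R5, 2  → R5 = 2
  ADD R1, R4  → R1 = 19 + 44 = 63
  SUB R1, R5  → R1 = 63 - 2 = 61
Final: R1 = 61

61


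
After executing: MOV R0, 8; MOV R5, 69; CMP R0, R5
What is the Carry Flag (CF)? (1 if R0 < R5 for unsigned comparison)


Register state trace:
  MOV R0, 8  → R0 = 8
  MOV R5, 69  → R5 = 69
  CMP R0, R5  → unsigned 8 - 69: borrow occurs
  8 < 69, so CF = 1
CF = 1

1


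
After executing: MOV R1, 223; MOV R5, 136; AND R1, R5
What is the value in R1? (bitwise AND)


Register state trace:
  MOV R1, 223  → R1 = 223 (0b11011111)
  MOV R5, 136  → R5 = 136 (0b10001000)
  AND R1, R5  → R1 = 223 AND 136 = 136 (0b10001000)
Final: R1 = 136

136


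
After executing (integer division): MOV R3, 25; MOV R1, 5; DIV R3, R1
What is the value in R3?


Register state trace:
  MOV R3, 25  → R3 = 25
  MOV R1, 5  → R1 = 5
  DIV R3, R1  → R3 = 25 // 5 = 5
Final: R3 = 5

5


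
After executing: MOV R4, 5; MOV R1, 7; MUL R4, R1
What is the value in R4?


Register state trace:
  MOV R4, 5  → R4 = 5
  MOV R1, 7  → R1 = 7
  MUL R4, R1  → R4 = 5 * 7 = 35
Final: R4 = 35

35


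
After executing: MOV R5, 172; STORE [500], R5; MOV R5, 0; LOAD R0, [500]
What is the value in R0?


Register and memory trace:
  MOV R5, 172  → R5 = 172
  STORE [500], R5  → mem[500] = 172
  MOV R5, 0  → R5 = 0
  LOAD R0, [500]  → R0 = mem[500] = 172
Final: R0 = 172

172


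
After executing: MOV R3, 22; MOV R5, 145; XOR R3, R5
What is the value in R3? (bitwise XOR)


Register state trace:
  MOV R3, 22  → R3 = 22 (0b00010110)
  MOV R5, 145  → R5 = 145 (0b10010001)
  XOR R3, R5  → R3 = 22 XOR 145 = 135 (0b10000111)
Final: R3 = 135

135


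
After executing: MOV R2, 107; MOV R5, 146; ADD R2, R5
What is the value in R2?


Register state trace:
  MOV R2, 107  → R2 = 107
  MOV R5, 146  → R5 = 146
  ADD R2, R5  → R2 = 107 + 146 = 253
Final: R2 = 253

253


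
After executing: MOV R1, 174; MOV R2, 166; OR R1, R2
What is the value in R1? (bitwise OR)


Register state trace:
  MOV R1, 174  → R1 = 174 (0b10101110)
  MOV R2, 166  → R2 = 166 (0b10100110)
  OR R1, R2   → R1 = 174 OR 166 = 174 (0b10101110)
Final: R1 = 174

174


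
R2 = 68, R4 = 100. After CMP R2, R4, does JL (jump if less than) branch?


Trace:
  R2 = 68, R4 = 100
  CMP R2, R4  → compares 68 vs 100
  JL checks: is 68 less than 100?
  68 < 100, so condition is true
Branch taken: Yes

Yes


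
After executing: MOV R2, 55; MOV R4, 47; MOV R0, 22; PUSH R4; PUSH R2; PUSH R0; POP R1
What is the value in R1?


Stack trace (top is rightmost):
  MOV R2, 55  → R2 = 55
  MOV R4, 47  → R4 = 47
  MOV R0, 22  → R0 = 22
  PUSH R4  → stack: [47]
  PUSH R2  → stack: [47, 55]
  PUSH R0  → stack: [47, 55, 22]
  POP R1  → R1 = 22, stack: [47, 55]
Final: R1 = 22

22


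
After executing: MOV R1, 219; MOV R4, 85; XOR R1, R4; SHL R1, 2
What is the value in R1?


Register state trace:
  MOV R1, 219  → R1 = 219 (0b11011011)
  MOV R4, 85  → R4 = 85 (0b01010101)
  XOR R1, R4  → R1 = 219 XOR 85 = 142 (0b10001110)
  SHL R1, 2  → R1 = 142 << 2 = 568
Final: R1 = 568

568


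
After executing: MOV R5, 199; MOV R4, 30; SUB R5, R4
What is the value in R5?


Register state trace:
  MOV R5, 199  → R5 = 199
  MOV R4, 30  → R4 = 30
  SUB R5, R4  → R5 = 199 - 30 = 169
Final: R5 = 169

169


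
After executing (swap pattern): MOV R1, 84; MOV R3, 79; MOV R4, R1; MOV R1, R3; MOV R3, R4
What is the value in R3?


Register state trace (swap pattern):
  MOV R1, 84  → R1 = 84
  MOV R3, 79  → R3 = 79
  MOV R4, R1  → R4 = 84  (save R1)
  MOV R1, R3  → R1 = 79  (R1 gets R3's value)
  MOV R3, R4  → R3 = 84  (R3 gets saved value)
Final: R3 = 84

84


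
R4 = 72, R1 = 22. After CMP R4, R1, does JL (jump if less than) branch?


Trace:
  R4 = 72, R1 = 22
  CMP R4, R1  → compares 72 vs 22
  JL checks: is 72 less than 22?
  72 > 22, so condition is false
Branch taken: No

No


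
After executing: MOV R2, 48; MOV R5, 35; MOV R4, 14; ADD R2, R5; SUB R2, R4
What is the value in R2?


Register state trace:
  MOV R2, 48  → R2 = 48
  MOV R5, 35  → R5 = 35
  MOV R4, 14  → R4 = 14
  ADD R2, R5  → R2 = 48 + 35 = 83
  SUB R2, R4  → R2 = 83 - 14 = 69
Final: R2 = 69

69


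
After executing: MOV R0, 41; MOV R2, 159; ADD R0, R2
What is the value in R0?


Register state trace:
  MOV R0, 41  → R0 = 41
  MOV R2, 159  → R2 = 159
  ADD R0, R2  → R0 = 41 + 159 = 200
Final: R0 = 200

200


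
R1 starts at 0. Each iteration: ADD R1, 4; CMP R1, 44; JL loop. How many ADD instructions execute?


Loop trace (R1 starts at 0, target 44, step 4):
  ADD #1: R1 = 0 + 4 = 4  → 4 < 44, loop
  ADD #2: R1 = 4 + 4 = 8  → 8 < 44, loop
  ADD #3: R1 = 8 + 4 = 12  → 12 < 44, loop
  ADD #4: R1 = 12 + 4 = 16  → 16 < 44, loop
  ADD #5: R1 = 16 + 4 = 20  → 20 < 44, loop
  ADD #6: R1 = 20 + 4 = 24  → 24 < 44, loop
  ADD #7: R1 = 24 + 4 = 28  → 28 < 44, loop
  ADD #8: R1 = 28 + 4 = 32  → 32 < 44, loop
  ADD #9: R1 = 32 + 4 = 36  → 36 < 44, loop
  ADD #10: R1 = 36 + 4 = 40  → 40 < 44, loop
  ADD #11: R1 = 40 + 4 = 44  → 44 >= 44, exit
Total ADD instructions: 11

11


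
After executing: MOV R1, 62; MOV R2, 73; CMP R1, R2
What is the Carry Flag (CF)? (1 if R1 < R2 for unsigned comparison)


Register state trace:
  MOV R1, 62  → R1 = 62
  MOV R2, 73  → R2 = 73
  CMP R1, R2  → unsigned 62 - 73: borrow occurs
  62 < 73, so CF = 1
CF = 1

1


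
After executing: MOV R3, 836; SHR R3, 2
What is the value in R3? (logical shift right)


Register state trace:
  MOV R3, 836  → R3 = 836
  SHR R3, 2  → R3 = 836 >> 2 = 836 // 2^2 = 209
Final: R3 = 209

209


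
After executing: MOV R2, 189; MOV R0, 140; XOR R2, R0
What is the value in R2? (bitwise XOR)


Register state trace:
  MOV R2, 189  → R2 = 189 (0b10111101)
  MOV R0, 140  → R0 = 140 (0b10001100)
  XOR R2, R0  → R2 = 189 XOR 140 = 49 (0b00110001)
Final: R2 = 49

49


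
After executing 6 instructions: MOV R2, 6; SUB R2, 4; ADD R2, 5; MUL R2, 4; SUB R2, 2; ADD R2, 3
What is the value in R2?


Register state trace:
  MOV R2, 6  → R2 = 6
  SUB R2, 4  → R2 = 6 - 4 = 2
  ADD R2, 5  → R2 = 2 + 5 = 7
  MUL R2, 4  → R2 = 7 * 4 = 28
  SUB R2, 2  → R2 = 28 - 2 = 26
  ADD R2, 3  → R2 = 26 + 3 = 29
Final: R2 = 29

29


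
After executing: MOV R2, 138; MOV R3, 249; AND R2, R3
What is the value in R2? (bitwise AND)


Register state trace:
  MOV R2, 138  → R2 = 138 (0b10001010)
  MOV R3, 249  → R3 = 249 (0b11111001)
  AND R2, R3  → R2 = 138 AND 249 = 136 (0b10001000)
Final: R2 = 136

136


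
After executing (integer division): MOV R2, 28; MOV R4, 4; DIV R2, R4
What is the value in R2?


Register state trace:
  MOV R2, 28  → R2 = 28
  MOV R4, 4  → R4 = 4
  DIV R2, R4  → R2 = 28 // 4 = 7
Final: R2 = 7

7


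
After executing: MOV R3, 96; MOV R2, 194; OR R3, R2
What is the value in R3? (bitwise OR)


Register state trace:
  MOV R3, 96  → R3 = 96 (0b01100000)
  MOV R2, 194  → R2 = 194 (0b11000010)
  OR R3, R2   → R3 = 96 OR 194 = 226 (0b11100010)
Final: R3 = 226

226


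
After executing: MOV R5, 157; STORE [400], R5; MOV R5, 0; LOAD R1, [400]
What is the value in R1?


Register and memory trace:
  MOV R5, 157  → R5 = 157
  STORE [400], R5  → mem[400] = 157
  MOV R5, 0  → R5 = 0
  LOAD R1, [400]  → R1 = mem[400] = 157
Final: R1 = 157

157


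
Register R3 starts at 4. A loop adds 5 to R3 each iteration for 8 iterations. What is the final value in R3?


Starting value: R3 = 4
  Iter 1: R3 = 4 + 5 = 9
  Iter 2: R3 = 9 + 5 = 14
  Iter 3: R3 = 14 + 5 = 19
  Iter 4: R3 = 19 + 5 = 24
  Iter 5: R3 = 24 + 5 = 29
  Iter 6: R3 = 29 + 5 = 34
  Iter 7: R3 = 34 + 5 = 39
  Iter 8: R3 = 39 + 5 = 44
Final: R3 = 44

44


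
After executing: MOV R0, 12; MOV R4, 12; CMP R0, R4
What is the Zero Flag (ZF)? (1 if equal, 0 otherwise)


Register state trace:
  MOV R0, 12  → R0 = 12
  MOV R4, 12  → R4 = 12
  CMP R0, R4  → computes 12 - 12 = 0
  Result is zero, so values are equal
ZF = 1

1


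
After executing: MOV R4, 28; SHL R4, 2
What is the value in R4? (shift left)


Register state trace:
  MOV R4, 28  → R4 = 28
  SHL R4, 2  → R4 = 28 << 2 = 28 * 2^2 = 112
Final: R4 = 112

112


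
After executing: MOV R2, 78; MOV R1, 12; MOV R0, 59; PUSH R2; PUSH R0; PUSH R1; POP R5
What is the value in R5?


Stack trace (top is rightmost):
  MOV R2, 78  → R2 = 78
  MOV R1, 12  → R1 = 12
  MOV R0, 59  → R0 = 59
  PUSH R2  → stack: [78]
  PUSH R0  → stack: [78, 59]
  PUSH R1  → stack: [78, 59, 12]
  POP R5  → R5 = 12, stack: [78, 59]
Final: R5 = 12

12


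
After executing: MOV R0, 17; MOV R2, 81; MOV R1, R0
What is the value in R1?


Register state trace:
  MOV R0, 17  → R0 = 17
  MOV R2, 81  → R2 = 81
  MOV R1, R0  → R1 = 17
Final: R1 = 17

17


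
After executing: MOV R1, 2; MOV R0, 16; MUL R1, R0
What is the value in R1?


Register state trace:
  MOV R1, 2  → R1 = 2
  MOV R0, 16  → R0 = 16
  MUL R1, R0  → R1 = 2 * 16 = 32
Final: R1 = 32

32


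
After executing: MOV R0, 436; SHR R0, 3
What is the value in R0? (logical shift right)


Register state trace:
  MOV R0, 436  → R0 = 436
  SHR R0, 3  → R0 = 436 >> 3 = 436 // 2^3 = 54
Final: R0 = 54

54


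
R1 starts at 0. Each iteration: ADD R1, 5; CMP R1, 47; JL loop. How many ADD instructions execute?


Loop trace (R1 starts at 0, target 47, step 5):
  ADD #1: R1 = 0 + 5 = 5  → 5 < 47, loop
  ADD #2: R1 = 5 + 5 = 10  → 10 < 47, loop
  ADD #3: R1 = 10 + 5 = 15  → 15 < 47, loop
  ADD #4: R1 = 15 + 5 = 20  → 20 < 47, loop
  ADD #5: R1 = 20 + 5 = 25  → 25 < 47, loop
  ADD #6: R1 = 25 + 5 = 30  → 30 < 47, loop
  ADD #7: R1 = 30 + 5 = 35  → 35 < 47, loop
  ADD #8: R1 = 35 + 5 = 40  → 40 < 47, loop
  ADD #9: R1 = 40 + 5 = 45  → 45 < 47, loop
  ADD #10: R1 = 45 + 5 = 50  → 50 >= 47, exit
Total ADD instructions: 10

10


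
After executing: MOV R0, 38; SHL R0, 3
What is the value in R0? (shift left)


Register state trace:
  MOV R0, 38  → R0 = 38
  SHL R0, 3  → R0 = 38 << 3 = 38 * 2^3 = 304
Final: R0 = 304

304


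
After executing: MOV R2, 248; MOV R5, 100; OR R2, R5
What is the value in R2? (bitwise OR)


Register state trace:
  MOV R2, 248  → R2 = 248 (0b11111000)
  MOV R5, 100  → R5 = 100 (0b01100100)
  OR R2, R5   → R2 = 248 OR 100 = 252 (0b11111100)
Final: R2 = 252

252


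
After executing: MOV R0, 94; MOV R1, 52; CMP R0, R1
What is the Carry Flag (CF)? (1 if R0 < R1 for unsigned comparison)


Register state trace:
  MOV R0, 94  → R0 = 94
  MOV R1, 52  → R1 = 52
  CMP R0, R1  → unsigned 94 - 52: no borrow
  94 >= 52, so CF = 0
CF = 0

0


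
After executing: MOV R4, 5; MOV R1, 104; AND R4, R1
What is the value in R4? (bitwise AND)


Register state trace:
  MOV R4, 5  → R4 = 5 (0b00000101)
  MOV R1, 104  → R1 = 104 (0b01101000)
  AND R4, R1  → R4 = 5 AND 104 = 0 (0b00000000)
Final: R4 = 0

0


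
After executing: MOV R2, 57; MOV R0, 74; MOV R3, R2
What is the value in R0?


Register state trace:
  MOV R2, 57  → R2 = 57
  MOV R0, 74  → R0 = 74
  MOV R3, R2  → R3 = 57
Final: R0 = 74

74


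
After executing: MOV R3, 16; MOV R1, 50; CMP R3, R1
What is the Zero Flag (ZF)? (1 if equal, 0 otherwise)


Register state trace:
  MOV R3, 16  → R3 = 16
  MOV R1, 50  → R1 = 50
  CMP R3, R1  → computes 16 - 50 = -34
  Result is nonzero, so values are not equal
ZF = 0

0


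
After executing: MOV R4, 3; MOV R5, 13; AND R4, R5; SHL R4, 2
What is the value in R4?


Register state trace:
  MOV R4, 3  → R4 = 3 (0b00000011)
  MOV R5, 13  → R5 = 13 (0b00001101)
  AND R4, R5  → R4 = 3 AND 13 = 1 (0b00000001)
  SHL R4, 2  → R4 = 1 << 2 = 4
Final: R4 = 4

4


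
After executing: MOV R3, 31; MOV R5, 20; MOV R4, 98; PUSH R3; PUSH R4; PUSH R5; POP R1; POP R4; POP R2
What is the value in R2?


Stack trace (top is rightmost):
  MOV R3, 31  → R3 = 31
  MOV R5, 20  → R5 = 20
  MOV R4, 98  → R4 = 98
  PUSH R3  → stack: [31]
  PUSH R4  → stack: [31, 98]
  PUSH R5  → stack: [31, 98, 20]
  POP R1  → R1 = 20, stack: [31, 98]
  POP R4  → R4 = 98, stack: [31]
  POP R2  → R2 = 31, stack: []
Final: R2 = 31

31


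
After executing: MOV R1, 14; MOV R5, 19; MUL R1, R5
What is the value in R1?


Register state trace:
  MOV R1, 14  → R1 = 14
  MOV R5, 19  → R5 = 19
  MUL R1, R5  → R1 = 14 * 19 = 266
Final: R1 = 266

266


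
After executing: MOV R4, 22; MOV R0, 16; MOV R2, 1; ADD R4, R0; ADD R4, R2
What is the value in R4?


Register state trace:
  MOV R4, 22  → R4 = 22
  MOV R0, 16  → R0 = 16
  MOV R2, 1  → R2 = 1
  ADD R4, R0  → R4 = 22 + 16 = 38
  ADD R4, R2  → R4 = 38 + 1 = 39
Final: R4 = 39

39


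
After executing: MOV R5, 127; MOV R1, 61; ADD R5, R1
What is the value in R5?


Register state trace:
  MOV R5, 127  → R5 = 127
  MOV R1, 61  → R1 = 61
  ADD R5, R1  → R5 = 127 + 61 = 188
Final: R5 = 188

188


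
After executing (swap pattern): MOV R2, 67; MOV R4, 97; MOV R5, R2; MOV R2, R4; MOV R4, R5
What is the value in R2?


Register state trace (swap pattern):
  MOV R2, 67  → R2 = 67
  MOV R4, 97  → R4 = 97
  MOV R5, R2  → R5 = 67  (save R2)
  MOV R2, R4  → R2 = 97  (R2 gets R4's value)
  MOV R4, R5  → R4 = 67  (R4 gets saved value)
Final: R2 = 97

97


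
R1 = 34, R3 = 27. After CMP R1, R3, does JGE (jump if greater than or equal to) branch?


Trace:
  R1 = 34, R3 = 27
  CMP R1, R3  → compares 34 vs 27
  JGE checks: is 34 greater than or equal to 27?
  34 > 27, so condition is true
Branch taken: Yes

Yes


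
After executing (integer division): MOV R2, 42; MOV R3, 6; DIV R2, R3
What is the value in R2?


Register state trace:
  MOV R2, 42  → R2 = 42
  MOV R3, 6  → R3 = 6
  DIV R2, R3  → R2 = 42 // 6 = 7
Final: R2 = 7

7


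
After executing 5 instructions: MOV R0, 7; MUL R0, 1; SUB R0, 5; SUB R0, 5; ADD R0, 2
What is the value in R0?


Register state trace:
  MOV R0, 7  → R0 = 7
  MUL R0, 1  → R0 = 7 * 1 = 7
  SUB R0, 5  → R0 = 7 - 5 = 2
  SUB R0, 5  → R0 = 2 - 5 = -3
  ADD R0, 2  → R0 = -3 + 2 = -1
Final: R0 = -1

-1


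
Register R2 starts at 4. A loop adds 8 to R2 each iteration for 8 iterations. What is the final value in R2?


Starting value: R2 = 4
  Iter 1: R2 = 4 + 8 = 12
  Iter 2: R2 = 12 + 8 = 20
  Iter 3: R2 = 20 + 8 = 28
  Iter 4: R2 = 28 + 8 = 36
  Iter 5: R2 = 36 + 8 = 44
  Iter 6: R2 = 44 + 8 = 52
  Iter 7: R2 = 52 + 8 = 60
  Iter 8: R2 = 60 + 8 = 68
Final: R2 = 68

68


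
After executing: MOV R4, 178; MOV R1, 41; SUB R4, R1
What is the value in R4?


Register state trace:
  MOV R4, 178  → R4 = 178
  MOV R1, 41  → R1 = 41
  SUB R4, R1  → R4 = 178 - 41 = 137
Final: R4 = 137

137


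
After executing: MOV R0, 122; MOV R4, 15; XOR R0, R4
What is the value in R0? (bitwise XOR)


Register state trace:
  MOV R0, 122  → R0 = 122 (0b01111010)
  MOV R4, 15  → R4 = 15 (0b00001111)
  XOR R0, R4  → R0 = 122 XOR 15 = 117 (0b01110101)
Final: R0 = 117

117


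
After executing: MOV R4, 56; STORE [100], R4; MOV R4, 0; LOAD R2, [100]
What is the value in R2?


Register and memory trace:
  MOV R4, 56  → R4 = 56
  STORE [100], R4  → mem[100] = 56
  MOV R4, 0  → R4 = 0
  LOAD R2, [100]  → R2 = mem[100] = 56
Final: R2 = 56

56


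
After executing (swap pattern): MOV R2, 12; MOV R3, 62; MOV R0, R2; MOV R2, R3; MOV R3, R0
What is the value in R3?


Register state trace (swap pattern):
  MOV R2, 12  → R2 = 12
  MOV R3, 62  → R3 = 62
  MOV R0, R2  → R0 = 12  (save R2)
  MOV R2, R3  → R2 = 62  (R2 gets R3's value)
  MOV R3, R0  → R3 = 12  (R3 gets saved value)
Final: R3 = 12

12


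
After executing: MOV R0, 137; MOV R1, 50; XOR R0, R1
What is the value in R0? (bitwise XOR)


Register state trace:
  MOV R0, 137  → R0 = 137 (0b10001001)
  MOV R1, 50  → R1 = 50 (0b00110010)
  XOR R0, R1  → R0 = 137 XOR 50 = 187 (0b10111011)
Final: R0 = 187

187


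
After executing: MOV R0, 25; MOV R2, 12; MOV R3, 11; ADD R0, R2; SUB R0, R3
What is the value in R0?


Register state trace:
  MOV R0, 25  → R0 = 25
  MOV R2, 12  → R2 = 12
  MOV R3, 11  → R3 = 11
  ADD R0, R2  → R0 = 25 + 12 = 37
  SUB R0, R3  → R0 = 37 - 11 = 26
Final: R0 = 26

26


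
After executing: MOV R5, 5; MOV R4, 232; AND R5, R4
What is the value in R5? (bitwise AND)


Register state trace:
  MOV R5, 5  → R5 = 5 (0b00000101)
  MOV R4, 232  → R4 = 232 (0b11101000)
  AND R5, R4  → R5 = 5 AND 232 = 0 (0b00000000)
Final: R5 = 0

0


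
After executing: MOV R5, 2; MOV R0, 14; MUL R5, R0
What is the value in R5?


Register state trace:
  MOV R5, 2  → R5 = 2
  MOV R0, 14  → R0 = 14
  MUL R5, R0  → R5 = 2 * 14 = 28
Final: R5 = 28

28


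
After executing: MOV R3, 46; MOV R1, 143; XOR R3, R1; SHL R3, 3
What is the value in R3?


Register state trace:
  MOV R3, 46  → R3 = 46 (0b00101110)
  MOV R1, 143  → R1 = 143 (0b10001111)
  XOR R3, R1  → R3 = 46 XOR 143 = 161 (0b10100001)
  SHL R3, 3  → R3 = 161 << 3 = 1288
Final: R3 = 1288

1288


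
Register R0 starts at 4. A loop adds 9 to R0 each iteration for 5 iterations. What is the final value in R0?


Starting value: R0 = 4
  Iter 1: R0 = 4 + 9 = 13
  Iter 2: R0 = 13 + 9 = 22
  Iter 3: R0 = 22 + 9 = 31
  Iter 4: R0 = 31 + 9 = 40
  Iter 5: R0 = 40 + 9 = 49
Final: R0 = 49

49


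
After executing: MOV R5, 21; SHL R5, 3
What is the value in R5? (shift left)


Register state trace:
  MOV R5, 21  → R5 = 21
  SHL R5, 3  → R5 = 21 << 3 = 21 * 2^3 = 168
Final: R5 = 168

168


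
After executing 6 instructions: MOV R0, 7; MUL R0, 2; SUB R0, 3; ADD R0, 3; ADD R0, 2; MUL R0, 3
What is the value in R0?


Register state trace:
  MOV R0, 7  → R0 = 7
  MUL R0, 2  → R0 = 7 * 2 = 14
  SUB R0, 3  → R0 = 14 - 3 = 11
  ADD R0, 3  → R0 = 11 + 3 = 14
  ADD R0, 2  → R0 = 14 + 2 = 16
  MUL R0, 3  → R0 = 16 * 3 = 48
Final: R0 = 48

48


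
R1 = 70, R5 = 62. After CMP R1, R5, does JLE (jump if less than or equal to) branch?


Trace:
  R1 = 70, R5 = 62
  CMP R1, R5  → compares 70 vs 62
  JLE checks: is 70 less than or equal to 62?
  70 > 62, so condition is false
Branch taken: No

No


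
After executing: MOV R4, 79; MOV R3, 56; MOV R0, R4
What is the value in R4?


Register state trace:
  MOV R4, 79  → R4 = 79
  MOV R3, 56  → R3 = 56
  MOV R0, R4  → R0 = 79
Final: R4 = 79

79


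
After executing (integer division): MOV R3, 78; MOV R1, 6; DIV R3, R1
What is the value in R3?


Register state trace:
  MOV R3, 78  → R3 = 78
  MOV R1, 6  → R1 = 6
  DIV R3, R1  → R3 = 78 // 6 = 13
Final: R3 = 13

13


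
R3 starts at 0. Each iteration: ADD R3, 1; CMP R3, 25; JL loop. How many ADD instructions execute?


Loop trace (R3 starts at 0, target 25, step 1):
  ADD #1: R3 = 0 + 1 = 1  → 1 < 25, loop
  ADD #2: R3 = 1 + 1 = 2  → 2 < 25, loop
  ADD #3: R3 = 2 + 1 = 3  → 3 < 25, loop
  ADD #4: R3 = 3 + 1 = 4  → 4 < 25, loop
  ADD #5: R3 = 4 + 1 = 5  → 5 < 25, loop
  ADD #6: R3 = 5 + 1 = 6  → 6 < 25, loop
  ADD #7: R3 = 6 + 1 = 7  → 7 < 25, loop
  ADD #8: R3 = 7 + 1 = 8  → 8 < 25, loop
  ADD #9: R3 = 8 + 1 = 9  → 9 < 25, loop
  ADD #10: R3 = 9 + 1 = 10  → 10 < 25, loop
  ADD #11: R3 = 10 + 1 = 11  → 11 < 25, loop
  ADD #12: R3 = 11 + 1 = 12  → 12 < 25, loop
  ADD #13: R3 = 12 + 1 = 13  → 13 < 25, loop
  ADD #14: R3 = 13 + 1 = 14  → 14 < 25, loop
  ADD #15: R3 = 14 + 1 = 15  → 15 < 25, loop
  ADD #16: R3 = 15 + 1 = 16  → 16 < 25, loop
  ADD #17: R3 = 16 + 1 = 17  → 17 < 25, loop
  ADD #18: R3 = 17 + 1 = 18  → 18 < 25, loop
  ADD #19: R3 = 18 + 1 = 19  → 19 < 25, loop
  ADD #20: R3 = 19 + 1 = 20  → 20 < 25, loop
  ADD #21: R3 = 20 + 1 = 21  → 21 < 25, loop
  ADD #22: R3 = 21 + 1 = 22  → 22 < 25, loop
  ADD #23: R3 = 22 + 1 = 23  → 23 < 25, loop
  ADD #24: R3 = 23 + 1 = 24  → 24 < 25, loop
  ADD #25: R3 = 24 + 1 = 25  → 25 >= 25, exit
Total ADD instructions: 25

25


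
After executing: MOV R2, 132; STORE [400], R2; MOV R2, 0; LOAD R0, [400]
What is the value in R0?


Register and memory trace:
  MOV R2, 132  → R2 = 132
  STORE [400], R2  → mem[400] = 132
  MOV R2, 0  → R2 = 0
  LOAD R0, [400]  → R0 = mem[400] = 132
Final: R0 = 132

132


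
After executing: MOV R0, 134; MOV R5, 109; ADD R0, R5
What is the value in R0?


Register state trace:
  MOV R0, 134  → R0 = 134
  MOV R5, 109  → R5 = 109
  ADD R0, R5  → R0 = 134 + 109 = 243
Final: R0 = 243

243


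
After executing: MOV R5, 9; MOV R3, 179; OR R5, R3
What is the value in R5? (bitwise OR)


Register state trace:
  MOV R5, 9  → R5 = 9 (0b00001001)
  MOV R3, 179  → R3 = 179 (0b10110011)
  OR R5, R3   → R5 = 9 OR 179 = 187 (0b10111011)
Final: R5 = 187

187


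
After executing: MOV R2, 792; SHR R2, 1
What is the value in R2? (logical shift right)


Register state trace:
  MOV R2, 792  → R2 = 792
  SHR R2, 1  → R2 = 792 >> 1 = 792 // 2^1 = 396
Final: R2 = 396

396


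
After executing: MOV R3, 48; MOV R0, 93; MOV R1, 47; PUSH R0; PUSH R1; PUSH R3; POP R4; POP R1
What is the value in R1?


Stack trace (top is rightmost):
  MOV R3, 48  → R3 = 48
  MOV R0, 93  → R0 = 93
  MOV R1, 47  → R1 = 47
  PUSH R0  → stack: [93]
  PUSH R1  → stack: [93, 47]
  PUSH R3  → stack: [93, 47, 48]
  POP R4  → R4 = 48, stack: [93, 47]
  POP R1  → R1 = 47, stack: [93]
Final: R1 = 47

47


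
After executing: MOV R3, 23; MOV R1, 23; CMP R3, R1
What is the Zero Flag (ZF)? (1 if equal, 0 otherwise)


Register state trace:
  MOV R3, 23  → R3 = 23
  MOV R1, 23  → R1 = 23
  CMP R3, R1  → computes 23 - 23 = 0
  Result is zero, so values are equal
ZF = 1

1


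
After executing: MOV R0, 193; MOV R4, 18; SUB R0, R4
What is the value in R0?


Register state trace:
  MOV R0, 193  → R0 = 193
  MOV R4, 18  → R4 = 18
  SUB R0, R4  → R0 = 193 - 18 = 175
Final: R0 = 175

175


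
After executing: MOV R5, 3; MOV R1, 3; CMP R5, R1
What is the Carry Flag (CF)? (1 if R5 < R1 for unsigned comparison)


Register state trace:
  MOV R5, 3  → R5 = 3
  MOV R1, 3  → R1 = 3
  CMP R5, R1  → unsigned 3 - 3: no borrow
  3 >= 3, so CF = 0
CF = 0

0


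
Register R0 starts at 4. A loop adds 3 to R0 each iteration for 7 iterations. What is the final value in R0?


Starting value: R0 = 4
  Iter 1: R0 = 4 + 3 = 7
  Iter 2: R0 = 7 + 3 = 10
  Iter 3: R0 = 10 + 3 = 13
  Iter 4: R0 = 13 + 3 = 16
  Iter 5: R0 = 16 + 3 = 19
  Iter 6: R0 = 19 + 3 = 22
  Iter 7: R0 = 22 + 3 = 25
Final: R0 = 25

25


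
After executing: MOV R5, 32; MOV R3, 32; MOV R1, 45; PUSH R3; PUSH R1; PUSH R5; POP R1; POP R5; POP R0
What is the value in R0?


Stack trace (top is rightmost):
  MOV R5, 32  → R5 = 32
  MOV R3, 32  → R3 = 32
  MOV R1, 45  → R1 = 45
  PUSH R3  → stack: [32]
  PUSH R1  → stack: [32, 45]
  PUSH R5  → stack: [32, 45, 32]
  POP R1  → R1 = 32, stack: [32, 45]
  POP R5  → R5 = 45, stack: [32]
  POP R0  → R0 = 32, stack: []
Final: R0 = 32

32


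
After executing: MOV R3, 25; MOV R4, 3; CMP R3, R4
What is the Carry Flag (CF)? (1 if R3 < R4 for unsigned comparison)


Register state trace:
  MOV R3, 25  → R3 = 25
  MOV R4, 3  → R4 = 3
  CMP R3, R4  → unsigned 25 - 3: no borrow
  25 >= 3, so CF = 0
CF = 0

0


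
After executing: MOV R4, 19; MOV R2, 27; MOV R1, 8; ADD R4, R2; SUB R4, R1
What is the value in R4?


Register state trace:
  MOV R4, 19  → R4 = 19
  MOV R2, 27  → R2 = 27
  MOV R1, 8  → R1 = 8
  ADD R4, R2  → R4 = 19 + 27 = 46
  SUB R4, R1  → R4 = 46 - 8 = 38
Final: R4 = 38

38


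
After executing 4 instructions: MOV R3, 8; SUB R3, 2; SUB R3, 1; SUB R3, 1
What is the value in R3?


Register state trace:
  MOV R3, 8  → R3 = 8
  SUB R3, 2  → R3 = 8 - 2 = 6
  SUB R3, 1  → R3 = 6 - 1 = 5
  SUB R3, 1  → R3 = 5 - 1 = 4
Final: R3 = 4

4


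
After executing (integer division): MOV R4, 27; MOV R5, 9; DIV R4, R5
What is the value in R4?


Register state trace:
  MOV R4, 27  → R4 = 27
  MOV R5, 9  → R5 = 9
  DIV R4, R5  → R4 = 27 // 9 = 3
Final: R4 = 3

3


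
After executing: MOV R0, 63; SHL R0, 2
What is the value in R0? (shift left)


Register state trace:
  MOV R0, 63  → R0 = 63
  SHL R0, 2  → R0 = 63 << 2 = 63 * 2^2 = 252
Final: R0 = 252

252


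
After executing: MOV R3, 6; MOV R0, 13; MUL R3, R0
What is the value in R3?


Register state trace:
  MOV R3, 6  → R3 = 6
  MOV R0, 13  → R0 = 13
  MUL R3, R0  → R3 = 6 * 13 = 78
Final: R3 = 78

78


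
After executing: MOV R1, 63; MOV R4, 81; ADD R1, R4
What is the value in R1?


Register state trace:
  MOV R1, 63  → R1 = 63
  MOV R4, 81  → R4 = 81
  ADD R1, R4  → R1 = 63 + 81 = 144
Final: R1 = 144

144


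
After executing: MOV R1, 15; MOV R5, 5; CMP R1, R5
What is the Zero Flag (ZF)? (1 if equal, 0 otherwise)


Register state trace:
  MOV R1, 15  → R1 = 15
  MOV R5, 5  → R5 = 5
  CMP R1, R5  → computes 15 - 5 = 10
  Result is nonzero, so values are not equal
ZF = 0

0


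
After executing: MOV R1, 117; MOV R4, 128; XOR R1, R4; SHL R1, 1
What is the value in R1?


Register state trace:
  MOV R1, 117  → R1 = 117 (0b01110101)
  MOV R4, 128  → R4 = 128 (0b10000000)
  XOR R1, R4  → R1 = 117 XOR 128 = 245 (0b11110101)
  SHL R1, 1  → R1 = 245 << 1 = 490
Final: R1 = 490

490


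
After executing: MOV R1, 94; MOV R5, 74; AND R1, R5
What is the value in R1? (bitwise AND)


Register state trace:
  MOV R1, 94  → R1 = 94 (0b01011110)
  MOV R5, 74  → R5 = 74 (0b01001010)
  AND R1, R5  → R1 = 94 AND 74 = 74 (0b01001010)
Final: R1 = 74

74


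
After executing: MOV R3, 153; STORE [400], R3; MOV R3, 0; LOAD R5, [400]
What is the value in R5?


Register and memory trace:
  MOV R3, 153  → R3 = 153
  STORE [400], R3  → mem[400] = 153
  MOV R3, 0  → R3 = 0
  LOAD R5, [400]  → R5 = mem[400] = 153
Final: R5 = 153

153


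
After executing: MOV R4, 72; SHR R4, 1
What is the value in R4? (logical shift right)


Register state trace:
  MOV R4, 72  → R4 = 72
  SHR R4, 1  → R4 = 72 >> 1 = 72 // 2^1 = 36
Final: R4 = 36

36


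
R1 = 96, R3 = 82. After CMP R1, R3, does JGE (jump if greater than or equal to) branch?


Trace:
  R1 = 96, R3 = 82
  CMP R1, R3  → compares 96 vs 82
  JGE checks: is 96 greater than or equal to 82?
  96 > 82, so condition is true
Branch taken: Yes

Yes


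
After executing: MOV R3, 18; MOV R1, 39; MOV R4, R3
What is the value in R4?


Register state trace:
  MOV R3, 18  → R3 = 18
  MOV R1, 39  → R1 = 39
  MOV R4, R3  → R4 = 18
Final: R4 = 18

18


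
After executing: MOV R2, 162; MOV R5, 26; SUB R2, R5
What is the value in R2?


Register state trace:
  MOV R2, 162  → R2 = 162
  MOV R5, 26  → R5 = 26
  SUB R2, R5  → R2 = 162 - 26 = 136
Final: R2 = 136

136


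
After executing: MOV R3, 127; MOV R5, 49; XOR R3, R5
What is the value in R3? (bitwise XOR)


Register state trace:
  MOV R3, 127  → R3 = 127 (0b01111111)
  MOV R5, 49  → R5 = 49 (0b00110001)
  XOR R3, R5  → R3 = 127 XOR 49 = 78 (0b01001110)
Final: R3 = 78

78


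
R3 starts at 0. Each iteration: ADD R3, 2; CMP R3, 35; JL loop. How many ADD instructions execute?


Loop trace (R3 starts at 0, target 35, step 2):
  ADD #1: R3 = 0 + 2 = 2  → 2 < 35, loop
  ADD #2: R3 = 2 + 2 = 4  → 4 < 35, loop
  ADD #3: R3 = 4 + 2 = 6  → 6 < 35, loop
  ADD #4: R3 = 6 + 2 = 8  → 8 < 35, loop
  ADD #5: R3 = 8 + 2 = 10  → 10 < 35, loop
  ADD #6: R3 = 10 + 2 = 12  → 12 < 35, loop
  ADD #7: R3 = 12 + 2 = 14  → 14 < 35, loop
  ADD #8: R3 = 14 + 2 = 16  → 16 < 35, loop
  ADD #9: R3 = 16 + 2 = 18  → 18 < 35, loop
  ADD #10: R3 = 18 + 2 = 20  → 20 < 35, loop
  ADD #11: R3 = 20 + 2 = 22  → 22 < 35, loop
  ADD #12: R3 = 22 + 2 = 24  → 24 < 35, loop
  ADD #13: R3 = 24 + 2 = 26  → 26 < 35, loop
  ADD #14: R3 = 26 + 2 = 28  → 28 < 35, loop
  ADD #15: R3 = 28 + 2 = 30  → 30 < 35, loop
  ADD #16: R3 = 30 + 2 = 32  → 32 < 35, loop
  ADD #17: R3 = 32 + 2 = 34  → 34 < 35, loop
  ADD #18: R3 = 34 + 2 = 36  → 36 >= 35, exit
Total ADD instructions: 18

18


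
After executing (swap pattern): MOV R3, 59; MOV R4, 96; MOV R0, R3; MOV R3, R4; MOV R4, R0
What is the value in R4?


Register state trace (swap pattern):
  MOV R3, 59  → R3 = 59
  MOV R4, 96  → R4 = 96
  MOV R0, R3  → R0 = 59  (save R3)
  MOV R3, R4  → R3 = 96  (R3 gets R4's value)
  MOV R4, R0  → R4 = 59  (R4 gets saved value)
Final: R4 = 59

59


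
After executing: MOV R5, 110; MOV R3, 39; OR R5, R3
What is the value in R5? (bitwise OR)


Register state trace:
  MOV R5, 110  → R5 = 110 (0b01101110)
  MOV R3, 39  → R3 = 39 (0b00100111)
  OR R5, R3   → R5 = 110 OR 39 = 111 (0b01101111)
Final: R5 = 111

111


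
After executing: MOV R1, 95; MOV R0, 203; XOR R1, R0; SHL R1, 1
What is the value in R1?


Register state trace:
  MOV R1, 95  → R1 = 95 (0b01011111)
  MOV R0, 203  → R0 = 203 (0b11001011)
  XOR R1, R0  → R1 = 95 XOR 203 = 148 (0b10010100)
  SHL R1, 1  → R1 = 148 << 1 = 296
Final: R1 = 296

296


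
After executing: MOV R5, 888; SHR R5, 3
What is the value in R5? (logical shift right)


Register state trace:
  MOV R5, 888  → R5 = 888
  SHR R5, 3  → R5 = 888 >> 3 = 888 // 2^3 = 111
Final: R5 = 111

111


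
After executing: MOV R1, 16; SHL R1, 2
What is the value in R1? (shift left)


Register state trace:
  MOV R1, 16  → R1 = 16
  SHL R1, 2  → R1 = 16 << 2 = 16 * 2^2 = 64
Final: R1 = 64

64


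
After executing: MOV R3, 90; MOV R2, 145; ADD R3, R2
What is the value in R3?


Register state trace:
  MOV R3, 90  → R3 = 90
  MOV R2, 145  → R2 = 145
  ADD R3, R2  → R3 = 90 + 145 = 235
Final: R3 = 235

235


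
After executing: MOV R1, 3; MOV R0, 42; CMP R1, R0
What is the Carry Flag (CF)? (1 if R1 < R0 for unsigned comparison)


Register state trace:
  MOV R1, 3  → R1 = 3
  MOV R0, 42  → R0 = 42
  CMP R1, R0  → unsigned 3 - 42: borrow occurs
  3 < 42, so CF = 1
CF = 1

1


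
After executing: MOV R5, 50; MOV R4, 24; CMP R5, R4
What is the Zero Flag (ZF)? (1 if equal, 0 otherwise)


Register state trace:
  MOV R5, 50  → R5 = 50
  MOV R4, 24  → R4 = 24
  CMP R5, R4  → computes 50 - 24 = 26
  Result is nonzero, so values are not equal
ZF = 0

0


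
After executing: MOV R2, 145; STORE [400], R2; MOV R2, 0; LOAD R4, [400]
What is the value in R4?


Register and memory trace:
  MOV R2, 145  → R2 = 145
  STORE [400], R2  → mem[400] = 145
  MOV R2, 0  → R2 = 0
  LOAD R4, [400]  → R4 = mem[400] = 145
Final: R4 = 145

145


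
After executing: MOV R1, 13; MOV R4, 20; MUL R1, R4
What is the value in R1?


Register state trace:
  MOV R1, 13  → R1 = 13
  MOV R4, 20  → R4 = 20
  MUL R1, R4  → R1 = 13 * 20 = 260
Final: R1 = 260

260


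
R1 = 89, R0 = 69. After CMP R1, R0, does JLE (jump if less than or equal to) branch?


Trace:
  R1 = 89, R0 = 69
  CMP R1, R0  → compares 89 vs 69
  JLE checks: is 89 less than or equal to 69?
  89 > 69, so condition is false
Branch taken: No

No


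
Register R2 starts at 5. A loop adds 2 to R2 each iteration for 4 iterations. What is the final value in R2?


Starting value: R2 = 5
  Iter 1: R2 = 5 + 2 = 7
  Iter 2: R2 = 7 + 2 = 9
  Iter 3: R2 = 9 + 2 = 11
  Iter 4: R2 = 11 + 2 = 13
Final: R2 = 13

13


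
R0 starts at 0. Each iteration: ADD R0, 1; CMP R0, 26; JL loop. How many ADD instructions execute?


Loop trace (R0 starts at 0, target 26, step 1):
  ADD #1: R0 = 0 + 1 = 1  → 1 < 26, loop
  ADD #2: R0 = 1 + 1 = 2  → 2 < 26, loop
  ADD #3: R0 = 2 + 1 = 3  → 3 < 26, loop
  ADD #4: R0 = 3 + 1 = 4  → 4 < 26, loop
  ADD #5: R0 = 4 + 1 = 5  → 5 < 26, loop
  ADD #6: R0 = 5 + 1 = 6  → 6 < 26, loop
  ADD #7: R0 = 6 + 1 = 7  → 7 < 26, loop
  ADD #8: R0 = 7 + 1 = 8  → 8 < 26, loop
  ADD #9: R0 = 8 + 1 = 9  → 9 < 26, loop
  ADD #10: R0 = 9 + 1 = 10  → 10 < 26, loop
  ADD #11: R0 = 10 + 1 = 11  → 11 < 26, loop
  ADD #12: R0 = 11 + 1 = 12  → 12 < 26, loop
  ADD #13: R0 = 12 + 1 = 13  → 13 < 26, loop
  ADD #14: R0 = 13 + 1 = 14  → 14 < 26, loop
  ADD #15: R0 = 14 + 1 = 15  → 15 < 26, loop
  ADD #16: R0 = 15 + 1 = 16  → 16 < 26, loop
  ADD #17: R0 = 16 + 1 = 17  → 17 < 26, loop
  ADD #18: R0 = 17 + 1 = 18  → 18 < 26, loop
  ADD #19: R0 = 18 + 1 = 19  → 19 < 26, loop
  ADD #20: R0 = 19 + 1 = 20  → 20 < 26, loop
  ADD #21: R0 = 20 + 1 = 21  → 21 < 26, loop
  ADD #22: R0 = 21 + 1 = 22  → 22 < 26, loop
  ADD #23: R0 = 22 + 1 = 23  → 23 < 26, loop
  ADD #24: R0 = 23 + 1 = 24  → 24 < 26, loop
  ADD #25: R0 = 24 + 1 = 25  → 25 < 26, loop
  ADD #26: R0 = 25 + 1 = 26  → 26 >= 26, exit
Total ADD instructions: 26

26


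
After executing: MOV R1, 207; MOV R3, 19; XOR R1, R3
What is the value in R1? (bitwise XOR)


Register state trace:
  MOV R1, 207  → R1 = 207 (0b11001111)
  MOV R3, 19  → R3 = 19 (0b00010011)
  XOR R1, R3  → R1 = 207 XOR 19 = 220 (0b11011100)
Final: R1 = 220

220


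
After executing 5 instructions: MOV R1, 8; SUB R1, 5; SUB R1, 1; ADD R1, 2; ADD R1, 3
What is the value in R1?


Register state trace:
  MOV R1, 8  → R1 = 8
  SUB R1, 5  → R1 = 8 - 5 = 3
  SUB R1, 1  → R1 = 3 - 1 = 2
  ADD R1, 2  → R1 = 2 + 2 = 4
  ADD R1, 3  → R1 = 4 + 3 = 7
Final: R1 = 7

7


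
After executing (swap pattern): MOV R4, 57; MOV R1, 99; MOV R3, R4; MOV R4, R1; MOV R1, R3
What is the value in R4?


Register state trace (swap pattern):
  MOV R4, 57  → R4 = 57
  MOV R1, 99  → R1 = 99
  MOV R3, R4  → R3 = 57  (save R4)
  MOV R4, R1  → R4 = 99  (R4 gets R1's value)
  MOV R1, R3  → R1 = 57  (R1 gets saved value)
Final: R4 = 99

99


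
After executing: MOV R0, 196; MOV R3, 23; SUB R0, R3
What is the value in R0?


Register state trace:
  MOV R0, 196  → R0 = 196
  MOV R3, 23  → R3 = 23
  SUB R0, R3  → R0 = 196 - 23 = 173
Final: R0 = 173

173


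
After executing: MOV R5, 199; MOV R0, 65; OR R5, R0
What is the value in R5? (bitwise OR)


Register state trace:
  MOV R5, 199  → R5 = 199 (0b11000111)
  MOV R0, 65  → R0 = 65 (0b01000001)
  OR R5, R0   → R5 = 199 OR 65 = 199 (0b11000111)
Final: R5 = 199

199


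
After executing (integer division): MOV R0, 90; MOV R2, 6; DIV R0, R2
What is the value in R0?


Register state trace:
  MOV R0, 90  → R0 = 90
  MOV R2, 6  → R2 = 6
  DIV R0, R2  → R0 = 90 // 6 = 15
Final: R0 = 15

15


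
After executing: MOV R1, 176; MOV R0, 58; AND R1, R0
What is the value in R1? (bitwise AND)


Register state trace:
  MOV R1, 176  → R1 = 176 (0b10110000)
  MOV R0, 58  → R0 = 58 (0b00111010)
  AND R1, R0  → R1 = 176 AND 58 = 48 (0b00110000)
Final: R1 = 48

48


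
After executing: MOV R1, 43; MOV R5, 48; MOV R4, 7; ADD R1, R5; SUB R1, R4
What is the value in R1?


Register state trace:
  MOV R1, 43  → R1 = 43
  MOV R5, 48  → R5 = 48
  MOV R4, 7  → R4 = 7
  ADD R1, R5  → R1 = 43 + 48 = 91
  SUB R1, R4  → R1 = 91 - 7 = 84
Final: R1 = 84

84


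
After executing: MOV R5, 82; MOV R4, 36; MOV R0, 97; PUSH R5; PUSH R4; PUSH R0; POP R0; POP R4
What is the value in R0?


Stack trace (top is rightmost):
  MOV R5, 82  → R5 = 82
  MOV R4, 36  → R4 = 36
  MOV R0, 97  → R0 = 97
  PUSH R5  → stack: [82]
  PUSH R4  → stack: [82, 36]
  PUSH R0  → stack: [82, 36, 97]
  POP R0  → R0 = 97, stack: [82, 36]
  POP R4  → R4 = 36, stack: [82]
Final: R0 = 97

97


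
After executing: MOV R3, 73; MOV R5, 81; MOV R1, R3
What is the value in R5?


Register state trace:
  MOV R3, 73  → R3 = 73
  MOV R5, 81  → R5 = 81
  MOV R1, R3  → R1 = 73
Final: R5 = 81

81


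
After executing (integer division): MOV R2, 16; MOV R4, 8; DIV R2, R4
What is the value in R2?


Register state trace:
  MOV R2, 16  → R2 = 16
  MOV R4, 8  → R4 = 8
  DIV R2, R4  → R2 = 16 // 8 = 2
Final: R2 = 2

2


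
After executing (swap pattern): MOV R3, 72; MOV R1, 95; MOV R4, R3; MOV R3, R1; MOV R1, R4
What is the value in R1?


Register state trace (swap pattern):
  MOV R3, 72  → R3 = 72
  MOV R1, 95  → R1 = 95
  MOV R4, R3  → R4 = 72  (save R3)
  MOV R3, R1  → R3 = 95  (R3 gets R1's value)
  MOV R1, R4  → R1 = 72  (R1 gets saved value)
Final: R1 = 72

72


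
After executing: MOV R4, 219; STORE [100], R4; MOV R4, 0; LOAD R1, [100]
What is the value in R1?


Register and memory trace:
  MOV R4, 219  → R4 = 219
  STORE [100], R4  → mem[100] = 219
  MOV R4, 0  → R4 = 0
  LOAD R1, [100]  → R1 = mem[100] = 219
Final: R1 = 219

219


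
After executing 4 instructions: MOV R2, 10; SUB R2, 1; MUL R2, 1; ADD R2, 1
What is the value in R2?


Register state trace:
  MOV R2, 10  → R2 = 10
  SUB R2, 1  → R2 = 10 - 1 = 9
  MUL R2, 1  → R2 = 9 * 1 = 9
  ADD R2, 1  → R2 = 9 + 1 = 10
Final: R2 = 10

10


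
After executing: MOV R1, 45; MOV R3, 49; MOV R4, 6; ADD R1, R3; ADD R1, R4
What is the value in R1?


Register state trace:
  MOV R1, 45  → R1 = 45
  MOV R3, 49  → R3 = 49
  MOV R4, 6  → R4 = 6
  ADD R1, R3  → R1 = 45 + 49 = 94
  ADD R1, R4  → R1 = 94 + 6 = 100
Final: R1 = 100

100


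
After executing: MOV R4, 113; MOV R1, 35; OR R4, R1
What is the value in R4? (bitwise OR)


Register state trace:
  MOV R4, 113  → R4 = 113 (0b01110001)
  MOV R1, 35  → R1 = 35 (0b00100011)
  OR R4, R1   → R4 = 113 OR 35 = 115 (0b01110011)
Final: R4 = 115

115
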